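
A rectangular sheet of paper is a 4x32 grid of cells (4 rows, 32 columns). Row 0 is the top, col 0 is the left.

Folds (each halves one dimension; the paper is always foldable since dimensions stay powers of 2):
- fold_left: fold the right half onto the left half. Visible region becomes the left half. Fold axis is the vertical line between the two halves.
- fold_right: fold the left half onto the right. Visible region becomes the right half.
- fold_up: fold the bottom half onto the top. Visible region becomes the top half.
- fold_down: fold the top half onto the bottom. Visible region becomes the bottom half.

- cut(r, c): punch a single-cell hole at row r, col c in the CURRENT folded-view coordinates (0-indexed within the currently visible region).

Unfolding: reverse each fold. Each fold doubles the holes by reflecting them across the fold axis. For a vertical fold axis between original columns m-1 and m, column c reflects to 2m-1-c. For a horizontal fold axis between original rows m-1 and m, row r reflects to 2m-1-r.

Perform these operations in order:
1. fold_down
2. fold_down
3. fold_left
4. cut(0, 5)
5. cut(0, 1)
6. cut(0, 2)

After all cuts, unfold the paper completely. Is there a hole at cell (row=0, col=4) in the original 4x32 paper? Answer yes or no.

Answer: no

Derivation:
Op 1 fold_down: fold axis h@2; visible region now rows[2,4) x cols[0,32) = 2x32
Op 2 fold_down: fold axis h@3; visible region now rows[3,4) x cols[0,32) = 1x32
Op 3 fold_left: fold axis v@16; visible region now rows[3,4) x cols[0,16) = 1x16
Op 4 cut(0, 5): punch at orig (3,5); cuts so far [(3, 5)]; region rows[3,4) x cols[0,16) = 1x16
Op 5 cut(0, 1): punch at orig (3,1); cuts so far [(3, 1), (3, 5)]; region rows[3,4) x cols[0,16) = 1x16
Op 6 cut(0, 2): punch at orig (3,2); cuts so far [(3, 1), (3, 2), (3, 5)]; region rows[3,4) x cols[0,16) = 1x16
Unfold 1 (reflect across v@16): 6 holes -> [(3, 1), (3, 2), (3, 5), (3, 26), (3, 29), (3, 30)]
Unfold 2 (reflect across h@3): 12 holes -> [(2, 1), (2, 2), (2, 5), (2, 26), (2, 29), (2, 30), (3, 1), (3, 2), (3, 5), (3, 26), (3, 29), (3, 30)]
Unfold 3 (reflect across h@2): 24 holes -> [(0, 1), (0, 2), (0, 5), (0, 26), (0, 29), (0, 30), (1, 1), (1, 2), (1, 5), (1, 26), (1, 29), (1, 30), (2, 1), (2, 2), (2, 5), (2, 26), (2, 29), (2, 30), (3, 1), (3, 2), (3, 5), (3, 26), (3, 29), (3, 30)]
Holes: [(0, 1), (0, 2), (0, 5), (0, 26), (0, 29), (0, 30), (1, 1), (1, 2), (1, 5), (1, 26), (1, 29), (1, 30), (2, 1), (2, 2), (2, 5), (2, 26), (2, 29), (2, 30), (3, 1), (3, 2), (3, 5), (3, 26), (3, 29), (3, 30)]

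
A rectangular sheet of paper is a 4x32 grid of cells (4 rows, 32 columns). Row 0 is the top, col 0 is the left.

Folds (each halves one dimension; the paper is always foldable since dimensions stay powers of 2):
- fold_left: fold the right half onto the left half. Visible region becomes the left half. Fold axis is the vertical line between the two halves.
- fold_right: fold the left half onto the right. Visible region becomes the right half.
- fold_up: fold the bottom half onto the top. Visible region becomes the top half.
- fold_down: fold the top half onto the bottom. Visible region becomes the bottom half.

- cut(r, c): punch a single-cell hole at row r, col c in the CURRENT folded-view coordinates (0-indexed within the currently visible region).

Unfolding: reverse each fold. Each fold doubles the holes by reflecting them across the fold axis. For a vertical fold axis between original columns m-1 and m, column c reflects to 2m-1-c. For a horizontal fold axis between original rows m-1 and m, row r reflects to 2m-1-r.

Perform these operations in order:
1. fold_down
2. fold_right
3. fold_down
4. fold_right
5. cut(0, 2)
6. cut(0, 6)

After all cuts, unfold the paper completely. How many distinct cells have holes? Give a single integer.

Op 1 fold_down: fold axis h@2; visible region now rows[2,4) x cols[0,32) = 2x32
Op 2 fold_right: fold axis v@16; visible region now rows[2,4) x cols[16,32) = 2x16
Op 3 fold_down: fold axis h@3; visible region now rows[3,4) x cols[16,32) = 1x16
Op 4 fold_right: fold axis v@24; visible region now rows[3,4) x cols[24,32) = 1x8
Op 5 cut(0, 2): punch at orig (3,26); cuts so far [(3, 26)]; region rows[3,4) x cols[24,32) = 1x8
Op 6 cut(0, 6): punch at orig (3,30); cuts so far [(3, 26), (3, 30)]; region rows[3,4) x cols[24,32) = 1x8
Unfold 1 (reflect across v@24): 4 holes -> [(3, 17), (3, 21), (3, 26), (3, 30)]
Unfold 2 (reflect across h@3): 8 holes -> [(2, 17), (2, 21), (2, 26), (2, 30), (3, 17), (3, 21), (3, 26), (3, 30)]
Unfold 3 (reflect across v@16): 16 holes -> [(2, 1), (2, 5), (2, 10), (2, 14), (2, 17), (2, 21), (2, 26), (2, 30), (3, 1), (3, 5), (3, 10), (3, 14), (3, 17), (3, 21), (3, 26), (3, 30)]
Unfold 4 (reflect across h@2): 32 holes -> [(0, 1), (0, 5), (0, 10), (0, 14), (0, 17), (0, 21), (0, 26), (0, 30), (1, 1), (1, 5), (1, 10), (1, 14), (1, 17), (1, 21), (1, 26), (1, 30), (2, 1), (2, 5), (2, 10), (2, 14), (2, 17), (2, 21), (2, 26), (2, 30), (3, 1), (3, 5), (3, 10), (3, 14), (3, 17), (3, 21), (3, 26), (3, 30)]

Answer: 32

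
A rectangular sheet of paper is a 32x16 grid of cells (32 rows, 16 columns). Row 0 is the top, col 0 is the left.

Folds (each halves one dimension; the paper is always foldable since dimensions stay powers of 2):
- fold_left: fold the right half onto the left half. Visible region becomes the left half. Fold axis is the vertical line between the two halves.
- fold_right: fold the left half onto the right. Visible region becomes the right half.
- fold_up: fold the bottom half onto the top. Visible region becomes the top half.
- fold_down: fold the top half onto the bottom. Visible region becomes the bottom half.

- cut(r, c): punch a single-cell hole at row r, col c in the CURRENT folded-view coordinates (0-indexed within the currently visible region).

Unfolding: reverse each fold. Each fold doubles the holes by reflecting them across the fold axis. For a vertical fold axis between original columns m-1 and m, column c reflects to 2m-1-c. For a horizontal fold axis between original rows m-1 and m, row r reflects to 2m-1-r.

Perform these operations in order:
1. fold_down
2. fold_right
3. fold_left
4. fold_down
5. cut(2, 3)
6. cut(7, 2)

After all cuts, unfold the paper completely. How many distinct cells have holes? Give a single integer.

Op 1 fold_down: fold axis h@16; visible region now rows[16,32) x cols[0,16) = 16x16
Op 2 fold_right: fold axis v@8; visible region now rows[16,32) x cols[8,16) = 16x8
Op 3 fold_left: fold axis v@12; visible region now rows[16,32) x cols[8,12) = 16x4
Op 4 fold_down: fold axis h@24; visible region now rows[24,32) x cols[8,12) = 8x4
Op 5 cut(2, 3): punch at orig (26,11); cuts so far [(26, 11)]; region rows[24,32) x cols[8,12) = 8x4
Op 6 cut(7, 2): punch at orig (31,10); cuts so far [(26, 11), (31, 10)]; region rows[24,32) x cols[8,12) = 8x4
Unfold 1 (reflect across h@24): 4 holes -> [(16, 10), (21, 11), (26, 11), (31, 10)]
Unfold 2 (reflect across v@12): 8 holes -> [(16, 10), (16, 13), (21, 11), (21, 12), (26, 11), (26, 12), (31, 10), (31, 13)]
Unfold 3 (reflect across v@8): 16 holes -> [(16, 2), (16, 5), (16, 10), (16, 13), (21, 3), (21, 4), (21, 11), (21, 12), (26, 3), (26, 4), (26, 11), (26, 12), (31, 2), (31, 5), (31, 10), (31, 13)]
Unfold 4 (reflect across h@16): 32 holes -> [(0, 2), (0, 5), (0, 10), (0, 13), (5, 3), (5, 4), (5, 11), (5, 12), (10, 3), (10, 4), (10, 11), (10, 12), (15, 2), (15, 5), (15, 10), (15, 13), (16, 2), (16, 5), (16, 10), (16, 13), (21, 3), (21, 4), (21, 11), (21, 12), (26, 3), (26, 4), (26, 11), (26, 12), (31, 2), (31, 5), (31, 10), (31, 13)]

Answer: 32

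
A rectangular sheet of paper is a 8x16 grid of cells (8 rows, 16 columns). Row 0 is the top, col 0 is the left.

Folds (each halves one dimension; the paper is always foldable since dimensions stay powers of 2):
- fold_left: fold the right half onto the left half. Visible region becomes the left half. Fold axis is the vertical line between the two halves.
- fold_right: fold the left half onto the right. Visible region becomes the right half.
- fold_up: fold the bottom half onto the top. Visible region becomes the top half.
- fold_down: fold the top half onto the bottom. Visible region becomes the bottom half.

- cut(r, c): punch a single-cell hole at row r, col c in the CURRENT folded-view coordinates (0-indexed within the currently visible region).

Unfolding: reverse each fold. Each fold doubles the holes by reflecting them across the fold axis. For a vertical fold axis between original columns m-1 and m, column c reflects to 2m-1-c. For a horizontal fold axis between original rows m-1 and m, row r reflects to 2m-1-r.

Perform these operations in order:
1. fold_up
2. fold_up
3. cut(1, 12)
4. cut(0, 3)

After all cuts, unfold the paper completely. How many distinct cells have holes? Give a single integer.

Answer: 8

Derivation:
Op 1 fold_up: fold axis h@4; visible region now rows[0,4) x cols[0,16) = 4x16
Op 2 fold_up: fold axis h@2; visible region now rows[0,2) x cols[0,16) = 2x16
Op 3 cut(1, 12): punch at orig (1,12); cuts so far [(1, 12)]; region rows[0,2) x cols[0,16) = 2x16
Op 4 cut(0, 3): punch at orig (0,3); cuts so far [(0, 3), (1, 12)]; region rows[0,2) x cols[0,16) = 2x16
Unfold 1 (reflect across h@2): 4 holes -> [(0, 3), (1, 12), (2, 12), (3, 3)]
Unfold 2 (reflect across h@4): 8 holes -> [(0, 3), (1, 12), (2, 12), (3, 3), (4, 3), (5, 12), (6, 12), (7, 3)]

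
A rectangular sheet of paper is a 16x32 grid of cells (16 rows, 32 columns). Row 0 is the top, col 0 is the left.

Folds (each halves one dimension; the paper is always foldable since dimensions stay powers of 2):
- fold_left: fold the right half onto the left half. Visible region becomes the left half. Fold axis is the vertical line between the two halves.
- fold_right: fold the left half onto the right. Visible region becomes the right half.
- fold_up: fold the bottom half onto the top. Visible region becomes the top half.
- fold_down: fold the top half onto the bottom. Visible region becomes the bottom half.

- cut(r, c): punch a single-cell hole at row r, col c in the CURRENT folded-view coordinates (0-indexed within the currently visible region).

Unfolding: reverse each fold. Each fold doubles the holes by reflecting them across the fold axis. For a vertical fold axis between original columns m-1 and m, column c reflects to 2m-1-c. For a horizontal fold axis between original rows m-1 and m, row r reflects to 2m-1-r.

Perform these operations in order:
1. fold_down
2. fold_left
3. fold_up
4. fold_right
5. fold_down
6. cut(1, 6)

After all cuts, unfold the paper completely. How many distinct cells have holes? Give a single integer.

Op 1 fold_down: fold axis h@8; visible region now rows[8,16) x cols[0,32) = 8x32
Op 2 fold_left: fold axis v@16; visible region now rows[8,16) x cols[0,16) = 8x16
Op 3 fold_up: fold axis h@12; visible region now rows[8,12) x cols[0,16) = 4x16
Op 4 fold_right: fold axis v@8; visible region now rows[8,12) x cols[8,16) = 4x8
Op 5 fold_down: fold axis h@10; visible region now rows[10,12) x cols[8,16) = 2x8
Op 6 cut(1, 6): punch at orig (11,14); cuts so far [(11, 14)]; region rows[10,12) x cols[8,16) = 2x8
Unfold 1 (reflect across h@10): 2 holes -> [(8, 14), (11, 14)]
Unfold 2 (reflect across v@8): 4 holes -> [(8, 1), (8, 14), (11, 1), (11, 14)]
Unfold 3 (reflect across h@12): 8 holes -> [(8, 1), (8, 14), (11, 1), (11, 14), (12, 1), (12, 14), (15, 1), (15, 14)]
Unfold 4 (reflect across v@16): 16 holes -> [(8, 1), (8, 14), (8, 17), (8, 30), (11, 1), (11, 14), (11, 17), (11, 30), (12, 1), (12, 14), (12, 17), (12, 30), (15, 1), (15, 14), (15, 17), (15, 30)]
Unfold 5 (reflect across h@8): 32 holes -> [(0, 1), (0, 14), (0, 17), (0, 30), (3, 1), (3, 14), (3, 17), (3, 30), (4, 1), (4, 14), (4, 17), (4, 30), (7, 1), (7, 14), (7, 17), (7, 30), (8, 1), (8, 14), (8, 17), (8, 30), (11, 1), (11, 14), (11, 17), (11, 30), (12, 1), (12, 14), (12, 17), (12, 30), (15, 1), (15, 14), (15, 17), (15, 30)]

Answer: 32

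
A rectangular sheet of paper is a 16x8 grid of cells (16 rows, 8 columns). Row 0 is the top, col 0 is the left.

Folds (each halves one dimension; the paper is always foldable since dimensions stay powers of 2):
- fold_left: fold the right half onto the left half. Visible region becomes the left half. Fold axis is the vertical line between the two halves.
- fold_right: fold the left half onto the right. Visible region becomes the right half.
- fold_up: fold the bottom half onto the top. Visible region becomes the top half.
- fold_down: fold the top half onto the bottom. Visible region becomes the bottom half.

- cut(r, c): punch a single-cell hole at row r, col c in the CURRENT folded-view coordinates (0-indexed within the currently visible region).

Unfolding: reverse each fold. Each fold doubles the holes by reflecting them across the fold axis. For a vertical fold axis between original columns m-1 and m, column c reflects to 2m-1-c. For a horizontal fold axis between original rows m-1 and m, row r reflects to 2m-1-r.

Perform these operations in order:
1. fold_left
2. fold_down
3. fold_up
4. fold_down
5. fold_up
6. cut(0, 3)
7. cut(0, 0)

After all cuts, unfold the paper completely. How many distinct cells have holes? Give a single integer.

Answer: 64

Derivation:
Op 1 fold_left: fold axis v@4; visible region now rows[0,16) x cols[0,4) = 16x4
Op 2 fold_down: fold axis h@8; visible region now rows[8,16) x cols[0,4) = 8x4
Op 3 fold_up: fold axis h@12; visible region now rows[8,12) x cols[0,4) = 4x4
Op 4 fold_down: fold axis h@10; visible region now rows[10,12) x cols[0,4) = 2x4
Op 5 fold_up: fold axis h@11; visible region now rows[10,11) x cols[0,4) = 1x4
Op 6 cut(0, 3): punch at orig (10,3); cuts so far [(10, 3)]; region rows[10,11) x cols[0,4) = 1x4
Op 7 cut(0, 0): punch at orig (10,0); cuts so far [(10, 0), (10, 3)]; region rows[10,11) x cols[0,4) = 1x4
Unfold 1 (reflect across h@11): 4 holes -> [(10, 0), (10, 3), (11, 0), (11, 3)]
Unfold 2 (reflect across h@10): 8 holes -> [(8, 0), (8, 3), (9, 0), (9, 3), (10, 0), (10, 3), (11, 0), (11, 3)]
Unfold 3 (reflect across h@12): 16 holes -> [(8, 0), (8, 3), (9, 0), (9, 3), (10, 0), (10, 3), (11, 0), (11, 3), (12, 0), (12, 3), (13, 0), (13, 3), (14, 0), (14, 3), (15, 0), (15, 3)]
Unfold 4 (reflect across h@8): 32 holes -> [(0, 0), (0, 3), (1, 0), (1, 3), (2, 0), (2, 3), (3, 0), (3, 3), (4, 0), (4, 3), (5, 0), (5, 3), (6, 0), (6, 3), (7, 0), (7, 3), (8, 0), (8, 3), (9, 0), (9, 3), (10, 0), (10, 3), (11, 0), (11, 3), (12, 0), (12, 3), (13, 0), (13, 3), (14, 0), (14, 3), (15, 0), (15, 3)]
Unfold 5 (reflect across v@4): 64 holes -> [(0, 0), (0, 3), (0, 4), (0, 7), (1, 0), (1, 3), (1, 4), (1, 7), (2, 0), (2, 3), (2, 4), (2, 7), (3, 0), (3, 3), (3, 4), (3, 7), (4, 0), (4, 3), (4, 4), (4, 7), (5, 0), (5, 3), (5, 4), (5, 7), (6, 0), (6, 3), (6, 4), (6, 7), (7, 0), (7, 3), (7, 4), (7, 7), (8, 0), (8, 3), (8, 4), (8, 7), (9, 0), (9, 3), (9, 4), (9, 7), (10, 0), (10, 3), (10, 4), (10, 7), (11, 0), (11, 3), (11, 4), (11, 7), (12, 0), (12, 3), (12, 4), (12, 7), (13, 0), (13, 3), (13, 4), (13, 7), (14, 0), (14, 3), (14, 4), (14, 7), (15, 0), (15, 3), (15, 4), (15, 7)]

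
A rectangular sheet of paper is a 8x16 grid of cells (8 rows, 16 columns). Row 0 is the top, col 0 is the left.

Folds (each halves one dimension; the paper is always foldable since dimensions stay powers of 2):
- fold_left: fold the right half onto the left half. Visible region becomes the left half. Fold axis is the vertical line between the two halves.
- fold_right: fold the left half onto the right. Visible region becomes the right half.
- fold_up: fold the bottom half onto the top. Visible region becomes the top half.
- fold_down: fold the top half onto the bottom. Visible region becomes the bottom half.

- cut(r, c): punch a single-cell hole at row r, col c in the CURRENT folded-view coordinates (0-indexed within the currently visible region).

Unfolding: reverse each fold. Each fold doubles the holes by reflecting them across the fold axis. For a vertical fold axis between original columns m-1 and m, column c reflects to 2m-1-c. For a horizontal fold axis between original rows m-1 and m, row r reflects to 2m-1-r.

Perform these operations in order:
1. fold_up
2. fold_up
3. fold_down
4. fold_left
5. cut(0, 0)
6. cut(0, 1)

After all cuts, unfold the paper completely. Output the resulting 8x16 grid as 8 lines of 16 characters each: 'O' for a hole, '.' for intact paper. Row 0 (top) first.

Answer: OO............OO
OO............OO
OO............OO
OO............OO
OO............OO
OO............OO
OO............OO
OO............OO

Derivation:
Op 1 fold_up: fold axis h@4; visible region now rows[0,4) x cols[0,16) = 4x16
Op 2 fold_up: fold axis h@2; visible region now rows[0,2) x cols[0,16) = 2x16
Op 3 fold_down: fold axis h@1; visible region now rows[1,2) x cols[0,16) = 1x16
Op 4 fold_left: fold axis v@8; visible region now rows[1,2) x cols[0,8) = 1x8
Op 5 cut(0, 0): punch at orig (1,0); cuts so far [(1, 0)]; region rows[1,2) x cols[0,8) = 1x8
Op 6 cut(0, 1): punch at orig (1,1); cuts so far [(1, 0), (1, 1)]; region rows[1,2) x cols[0,8) = 1x8
Unfold 1 (reflect across v@8): 4 holes -> [(1, 0), (1, 1), (1, 14), (1, 15)]
Unfold 2 (reflect across h@1): 8 holes -> [(0, 0), (0, 1), (0, 14), (0, 15), (1, 0), (1, 1), (1, 14), (1, 15)]
Unfold 3 (reflect across h@2): 16 holes -> [(0, 0), (0, 1), (0, 14), (0, 15), (1, 0), (1, 1), (1, 14), (1, 15), (2, 0), (2, 1), (2, 14), (2, 15), (3, 0), (3, 1), (3, 14), (3, 15)]
Unfold 4 (reflect across h@4): 32 holes -> [(0, 0), (0, 1), (0, 14), (0, 15), (1, 0), (1, 1), (1, 14), (1, 15), (2, 0), (2, 1), (2, 14), (2, 15), (3, 0), (3, 1), (3, 14), (3, 15), (4, 0), (4, 1), (4, 14), (4, 15), (5, 0), (5, 1), (5, 14), (5, 15), (6, 0), (6, 1), (6, 14), (6, 15), (7, 0), (7, 1), (7, 14), (7, 15)]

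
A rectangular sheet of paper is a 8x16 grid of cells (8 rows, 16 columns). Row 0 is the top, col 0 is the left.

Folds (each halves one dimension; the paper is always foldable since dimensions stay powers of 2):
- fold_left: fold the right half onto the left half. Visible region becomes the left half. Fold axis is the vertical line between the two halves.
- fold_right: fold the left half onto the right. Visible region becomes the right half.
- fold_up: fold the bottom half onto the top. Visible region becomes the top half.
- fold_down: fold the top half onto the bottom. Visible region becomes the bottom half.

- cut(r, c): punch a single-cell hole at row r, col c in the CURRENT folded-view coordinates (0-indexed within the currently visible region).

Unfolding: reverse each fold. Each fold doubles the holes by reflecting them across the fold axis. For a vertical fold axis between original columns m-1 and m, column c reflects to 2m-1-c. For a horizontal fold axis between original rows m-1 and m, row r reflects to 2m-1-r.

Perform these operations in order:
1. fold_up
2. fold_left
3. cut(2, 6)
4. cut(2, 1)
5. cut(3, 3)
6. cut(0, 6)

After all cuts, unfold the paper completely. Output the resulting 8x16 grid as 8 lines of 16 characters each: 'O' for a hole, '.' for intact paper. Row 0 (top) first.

Op 1 fold_up: fold axis h@4; visible region now rows[0,4) x cols[0,16) = 4x16
Op 2 fold_left: fold axis v@8; visible region now rows[0,4) x cols[0,8) = 4x8
Op 3 cut(2, 6): punch at orig (2,6); cuts so far [(2, 6)]; region rows[0,4) x cols[0,8) = 4x8
Op 4 cut(2, 1): punch at orig (2,1); cuts so far [(2, 1), (2, 6)]; region rows[0,4) x cols[0,8) = 4x8
Op 5 cut(3, 3): punch at orig (3,3); cuts so far [(2, 1), (2, 6), (3, 3)]; region rows[0,4) x cols[0,8) = 4x8
Op 6 cut(0, 6): punch at orig (0,6); cuts so far [(0, 6), (2, 1), (2, 6), (3, 3)]; region rows[0,4) x cols[0,8) = 4x8
Unfold 1 (reflect across v@8): 8 holes -> [(0, 6), (0, 9), (2, 1), (2, 6), (2, 9), (2, 14), (3, 3), (3, 12)]
Unfold 2 (reflect across h@4): 16 holes -> [(0, 6), (0, 9), (2, 1), (2, 6), (2, 9), (2, 14), (3, 3), (3, 12), (4, 3), (4, 12), (5, 1), (5, 6), (5, 9), (5, 14), (7, 6), (7, 9)]

Answer: ......O..O......
................
.O....O..O....O.
...O........O...
...O........O...
.O....O..O....O.
................
......O..O......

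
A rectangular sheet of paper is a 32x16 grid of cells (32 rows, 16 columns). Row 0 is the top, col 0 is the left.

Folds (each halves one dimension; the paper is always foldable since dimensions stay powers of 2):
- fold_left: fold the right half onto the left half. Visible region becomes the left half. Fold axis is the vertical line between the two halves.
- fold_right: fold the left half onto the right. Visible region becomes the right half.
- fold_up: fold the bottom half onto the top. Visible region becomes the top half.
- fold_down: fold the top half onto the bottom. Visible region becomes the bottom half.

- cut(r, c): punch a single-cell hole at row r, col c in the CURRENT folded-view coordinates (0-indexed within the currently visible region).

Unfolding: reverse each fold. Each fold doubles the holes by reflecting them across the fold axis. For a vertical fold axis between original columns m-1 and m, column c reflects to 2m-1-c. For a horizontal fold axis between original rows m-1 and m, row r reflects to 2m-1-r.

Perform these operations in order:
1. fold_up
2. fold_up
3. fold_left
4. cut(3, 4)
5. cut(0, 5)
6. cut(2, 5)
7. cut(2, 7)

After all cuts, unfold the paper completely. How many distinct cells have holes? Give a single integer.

Answer: 32

Derivation:
Op 1 fold_up: fold axis h@16; visible region now rows[0,16) x cols[0,16) = 16x16
Op 2 fold_up: fold axis h@8; visible region now rows[0,8) x cols[0,16) = 8x16
Op 3 fold_left: fold axis v@8; visible region now rows[0,8) x cols[0,8) = 8x8
Op 4 cut(3, 4): punch at orig (3,4); cuts so far [(3, 4)]; region rows[0,8) x cols[0,8) = 8x8
Op 5 cut(0, 5): punch at orig (0,5); cuts so far [(0, 5), (3, 4)]; region rows[0,8) x cols[0,8) = 8x8
Op 6 cut(2, 5): punch at orig (2,5); cuts so far [(0, 5), (2, 5), (3, 4)]; region rows[0,8) x cols[0,8) = 8x8
Op 7 cut(2, 7): punch at orig (2,7); cuts so far [(0, 5), (2, 5), (2, 7), (3, 4)]; region rows[0,8) x cols[0,8) = 8x8
Unfold 1 (reflect across v@8): 8 holes -> [(0, 5), (0, 10), (2, 5), (2, 7), (2, 8), (2, 10), (3, 4), (3, 11)]
Unfold 2 (reflect across h@8): 16 holes -> [(0, 5), (0, 10), (2, 5), (2, 7), (2, 8), (2, 10), (3, 4), (3, 11), (12, 4), (12, 11), (13, 5), (13, 7), (13, 8), (13, 10), (15, 5), (15, 10)]
Unfold 3 (reflect across h@16): 32 holes -> [(0, 5), (0, 10), (2, 5), (2, 7), (2, 8), (2, 10), (3, 4), (3, 11), (12, 4), (12, 11), (13, 5), (13, 7), (13, 8), (13, 10), (15, 5), (15, 10), (16, 5), (16, 10), (18, 5), (18, 7), (18, 8), (18, 10), (19, 4), (19, 11), (28, 4), (28, 11), (29, 5), (29, 7), (29, 8), (29, 10), (31, 5), (31, 10)]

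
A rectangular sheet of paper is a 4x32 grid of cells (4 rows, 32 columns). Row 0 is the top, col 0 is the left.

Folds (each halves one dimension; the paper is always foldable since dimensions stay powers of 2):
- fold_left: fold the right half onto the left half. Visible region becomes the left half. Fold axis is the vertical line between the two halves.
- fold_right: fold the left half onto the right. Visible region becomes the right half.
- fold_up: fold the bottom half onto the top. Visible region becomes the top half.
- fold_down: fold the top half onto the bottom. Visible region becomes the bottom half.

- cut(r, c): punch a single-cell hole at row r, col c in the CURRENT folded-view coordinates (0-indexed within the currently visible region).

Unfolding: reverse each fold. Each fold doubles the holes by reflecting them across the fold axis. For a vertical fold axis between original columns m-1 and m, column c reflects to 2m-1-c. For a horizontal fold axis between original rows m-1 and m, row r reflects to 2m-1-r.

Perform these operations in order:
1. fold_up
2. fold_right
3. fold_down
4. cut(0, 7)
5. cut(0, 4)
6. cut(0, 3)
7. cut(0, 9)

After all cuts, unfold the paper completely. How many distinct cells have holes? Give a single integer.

Answer: 32

Derivation:
Op 1 fold_up: fold axis h@2; visible region now rows[0,2) x cols[0,32) = 2x32
Op 2 fold_right: fold axis v@16; visible region now rows[0,2) x cols[16,32) = 2x16
Op 3 fold_down: fold axis h@1; visible region now rows[1,2) x cols[16,32) = 1x16
Op 4 cut(0, 7): punch at orig (1,23); cuts so far [(1, 23)]; region rows[1,2) x cols[16,32) = 1x16
Op 5 cut(0, 4): punch at orig (1,20); cuts so far [(1, 20), (1, 23)]; region rows[1,2) x cols[16,32) = 1x16
Op 6 cut(0, 3): punch at orig (1,19); cuts so far [(1, 19), (1, 20), (1, 23)]; region rows[1,2) x cols[16,32) = 1x16
Op 7 cut(0, 9): punch at orig (1,25); cuts so far [(1, 19), (1, 20), (1, 23), (1, 25)]; region rows[1,2) x cols[16,32) = 1x16
Unfold 1 (reflect across h@1): 8 holes -> [(0, 19), (0, 20), (0, 23), (0, 25), (1, 19), (1, 20), (1, 23), (1, 25)]
Unfold 2 (reflect across v@16): 16 holes -> [(0, 6), (0, 8), (0, 11), (0, 12), (0, 19), (0, 20), (0, 23), (0, 25), (1, 6), (1, 8), (1, 11), (1, 12), (1, 19), (1, 20), (1, 23), (1, 25)]
Unfold 3 (reflect across h@2): 32 holes -> [(0, 6), (0, 8), (0, 11), (0, 12), (0, 19), (0, 20), (0, 23), (0, 25), (1, 6), (1, 8), (1, 11), (1, 12), (1, 19), (1, 20), (1, 23), (1, 25), (2, 6), (2, 8), (2, 11), (2, 12), (2, 19), (2, 20), (2, 23), (2, 25), (3, 6), (3, 8), (3, 11), (3, 12), (3, 19), (3, 20), (3, 23), (3, 25)]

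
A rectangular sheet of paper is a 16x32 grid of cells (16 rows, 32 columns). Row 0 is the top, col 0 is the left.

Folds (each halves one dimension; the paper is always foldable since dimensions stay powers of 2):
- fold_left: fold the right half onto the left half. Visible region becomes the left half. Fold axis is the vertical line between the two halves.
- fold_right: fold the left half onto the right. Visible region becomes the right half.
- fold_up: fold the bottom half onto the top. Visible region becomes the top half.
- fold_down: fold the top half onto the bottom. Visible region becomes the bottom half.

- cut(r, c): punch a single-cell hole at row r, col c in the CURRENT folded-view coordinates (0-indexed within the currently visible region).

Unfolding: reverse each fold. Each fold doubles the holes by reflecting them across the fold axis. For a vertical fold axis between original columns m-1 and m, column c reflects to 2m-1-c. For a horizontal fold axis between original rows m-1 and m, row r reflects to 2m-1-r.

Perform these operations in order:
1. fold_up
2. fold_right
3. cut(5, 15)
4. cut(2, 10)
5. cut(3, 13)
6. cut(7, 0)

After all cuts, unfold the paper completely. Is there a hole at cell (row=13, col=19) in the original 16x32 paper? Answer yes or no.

Answer: no

Derivation:
Op 1 fold_up: fold axis h@8; visible region now rows[0,8) x cols[0,32) = 8x32
Op 2 fold_right: fold axis v@16; visible region now rows[0,8) x cols[16,32) = 8x16
Op 3 cut(5, 15): punch at orig (5,31); cuts so far [(5, 31)]; region rows[0,8) x cols[16,32) = 8x16
Op 4 cut(2, 10): punch at orig (2,26); cuts so far [(2, 26), (5, 31)]; region rows[0,8) x cols[16,32) = 8x16
Op 5 cut(3, 13): punch at orig (3,29); cuts so far [(2, 26), (3, 29), (5, 31)]; region rows[0,8) x cols[16,32) = 8x16
Op 6 cut(7, 0): punch at orig (7,16); cuts so far [(2, 26), (3, 29), (5, 31), (7, 16)]; region rows[0,8) x cols[16,32) = 8x16
Unfold 1 (reflect across v@16): 8 holes -> [(2, 5), (2, 26), (3, 2), (3, 29), (5, 0), (5, 31), (7, 15), (7, 16)]
Unfold 2 (reflect across h@8): 16 holes -> [(2, 5), (2, 26), (3, 2), (3, 29), (5, 0), (5, 31), (7, 15), (7, 16), (8, 15), (8, 16), (10, 0), (10, 31), (12, 2), (12, 29), (13, 5), (13, 26)]
Holes: [(2, 5), (2, 26), (3, 2), (3, 29), (5, 0), (5, 31), (7, 15), (7, 16), (8, 15), (8, 16), (10, 0), (10, 31), (12, 2), (12, 29), (13, 5), (13, 26)]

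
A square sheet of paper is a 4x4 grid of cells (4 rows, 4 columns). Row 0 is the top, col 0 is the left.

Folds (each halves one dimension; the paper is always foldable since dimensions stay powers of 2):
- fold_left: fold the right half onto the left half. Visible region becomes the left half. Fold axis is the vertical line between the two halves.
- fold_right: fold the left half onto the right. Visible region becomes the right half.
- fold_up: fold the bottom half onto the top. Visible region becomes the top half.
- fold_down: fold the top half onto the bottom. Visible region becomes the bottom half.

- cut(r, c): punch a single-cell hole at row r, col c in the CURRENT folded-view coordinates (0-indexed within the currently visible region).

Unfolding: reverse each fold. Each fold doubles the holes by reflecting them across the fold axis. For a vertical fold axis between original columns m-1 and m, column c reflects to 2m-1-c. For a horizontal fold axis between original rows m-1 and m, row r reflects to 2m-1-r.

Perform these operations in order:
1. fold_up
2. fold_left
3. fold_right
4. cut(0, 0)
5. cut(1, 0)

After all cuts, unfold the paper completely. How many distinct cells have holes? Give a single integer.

Op 1 fold_up: fold axis h@2; visible region now rows[0,2) x cols[0,4) = 2x4
Op 2 fold_left: fold axis v@2; visible region now rows[0,2) x cols[0,2) = 2x2
Op 3 fold_right: fold axis v@1; visible region now rows[0,2) x cols[1,2) = 2x1
Op 4 cut(0, 0): punch at orig (0,1); cuts so far [(0, 1)]; region rows[0,2) x cols[1,2) = 2x1
Op 5 cut(1, 0): punch at orig (1,1); cuts so far [(0, 1), (1, 1)]; region rows[0,2) x cols[1,2) = 2x1
Unfold 1 (reflect across v@1): 4 holes -> [(0, 0), (0, 1), (1, 0), (1, 1)]
Unfold 2 (reflect across v@2): 8 holes -> [(0, 0), (0, 1), (0, 2), (0, 3), (1, 0), (1, 1), (1, 2), (1, 3)]
Unfold 3 (reflect across h@2): 16 holes -> [(0, 0), (0, 1), (0, 2), (0, 3), (1, 0), (1, 1), (1, 2), (1, 3), (2, 0), (2, 1), (2, 2), (2, 3), (3, 0), (3, 1), (3, 2), (3, 3)]

Answer: 16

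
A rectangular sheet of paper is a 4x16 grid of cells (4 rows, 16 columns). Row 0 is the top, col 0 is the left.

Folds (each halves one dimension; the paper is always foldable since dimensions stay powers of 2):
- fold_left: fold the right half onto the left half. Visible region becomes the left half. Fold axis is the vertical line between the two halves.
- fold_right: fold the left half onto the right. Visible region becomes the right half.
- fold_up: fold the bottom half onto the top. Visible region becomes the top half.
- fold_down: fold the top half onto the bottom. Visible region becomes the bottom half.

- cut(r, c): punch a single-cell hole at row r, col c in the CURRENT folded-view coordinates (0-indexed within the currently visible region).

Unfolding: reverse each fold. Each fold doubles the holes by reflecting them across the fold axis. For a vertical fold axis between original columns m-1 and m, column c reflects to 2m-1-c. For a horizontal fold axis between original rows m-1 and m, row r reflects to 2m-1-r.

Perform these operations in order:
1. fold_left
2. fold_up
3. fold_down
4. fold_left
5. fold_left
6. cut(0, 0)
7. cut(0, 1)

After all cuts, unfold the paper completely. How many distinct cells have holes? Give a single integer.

Answer: 64

Derivation:
Op 1 fold_left: fold axis v@8; visible region now rows[0,4) x cols[0,8) = 4x8
Op 2 fold_up: fold axis h@2; visible region now rows[0,2) x cols[0,8) = 2x8
Op 3 fold_down: fold axis h@1; visible region now rows[1,2) x cols[0,8) = 1x8
Op 4 fold_left: fold axis v@4; visible region now rows[1,2) x cols[0,4) = 1x4
Op 5 fold_left: fold axis v@2; visible region now rows[1,2) x cols[0,2) = 1x2
Op 6 cut(0, 0): punch at orig (1,0); cuts so far [(1, 0)]; region rows[1,2) x cols[0,2) = 1x2
Op 7 cut(0, 1): punch at orig (1,1); cuts so far [(1, 0), (1, 1)]; region rows[1,2) x cols[0,2) = 1x2
Unfold 1 (reflect across v@2): 4 holes -> [(1, 0), (1, 1), (1, 2), (1, 3)]
Unfold 2 (reflect across v@4): 8 holes -> [(1, 0), (1, 1), (1, 2), (1, 3), (1, 4), (1, 5), (1, 6), (1, 7)]
Unfold 3 (reflect across h@1): 16 holes -> [(0, 0), (0, 1), (0, 2), (0, 3), (0, 4), (0, 5), (0, 6), (0, 7), (1, 0), (1, 1), (1, 2), (1, 3), (1, 4), (1, 5), (1, 6), (1, 7)]
Unfold 4 (reflect across h@2): 32 holes -> [(0, 0), (0, 1), (0, 2), (0, 3), (0, 4), (0, 5), (0, 6), (0, 7), (1, 0), (1, 1), (1, 2), (1, 3), (1, 4), (1, 5), (1, 6), (1, 7), (2, 0), (2, 1), (2, 2), (2, 3), (2, 4), (2, 5), (2, 6), (2, 7), (3, 0), (3, 1), (3, 2), (3, 3), (3, 4), (3, 5), (3, 6), (3, 7)]
Unfold 5 (reflect across v@8): 64 holes -> [(0, 0), (0, 1), (0, 2), (0, 3), (0, 4), (0, 5), (0, 6), (0, 7), (0, 8), (0, 9), (0, 10), (0, 11), (0, 12), (0, 13), (0, 14), (0, 15), (1, 0), (1, 1), (1, 2), (1, 3), (1, 4), (1, 5), (1, 6), (1, 7), (1, 8), (1, 9), (1, 10), (1, 11), (1, 12), (1, 13), (1, 14), (1, 15), (2, 0), (2, 1), (2, 2), (2, 3), (2, 4), (2, 5), (2, 6), (2, 7), (2, 8), (2, 9), (2, 10), (2, 11), (2, 12), (2, 13), (2, 14), (2, 15), (3, 0), (3, 1), (3, 2), (3, 3), (3, 4), (3, 5), (3, 6), (3, 7), (3, 8), (3, 9), (3, 10), (3, 11), (3, 12), (3, 13), (3, 14), (3, 15)]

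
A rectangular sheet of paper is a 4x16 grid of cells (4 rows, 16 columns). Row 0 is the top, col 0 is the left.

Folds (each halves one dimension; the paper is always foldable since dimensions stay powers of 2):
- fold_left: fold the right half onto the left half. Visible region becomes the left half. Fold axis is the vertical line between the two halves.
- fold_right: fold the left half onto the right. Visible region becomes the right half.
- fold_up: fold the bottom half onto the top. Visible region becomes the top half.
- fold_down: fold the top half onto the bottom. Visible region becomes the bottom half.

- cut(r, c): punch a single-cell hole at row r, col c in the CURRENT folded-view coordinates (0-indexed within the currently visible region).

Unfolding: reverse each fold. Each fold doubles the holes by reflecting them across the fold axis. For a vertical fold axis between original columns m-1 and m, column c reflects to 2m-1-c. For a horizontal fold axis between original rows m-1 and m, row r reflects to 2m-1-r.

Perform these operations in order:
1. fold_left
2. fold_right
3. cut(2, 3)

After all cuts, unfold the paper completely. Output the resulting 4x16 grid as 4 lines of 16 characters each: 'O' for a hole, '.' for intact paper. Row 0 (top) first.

Answer: ................
................
O......OO......O
................

Derivation:
Op 1 fold_left: fold axis v@8; visible region now rows[0,4) x cols[0,8) = 4x8
Op 2 fold_right: fold axis v@4; visible region now rows[0,4) x cols[4,8) = 4x4
Op 3 cut(2, 3): punch at orig (2,7); cuts so far [(2, 7)]; region rows[0,4) x cols[4,8) = 4x4
Unfold 1 (reflect across v@4): 2 holes -> [(2, 0), (2, 7)]
Unfold 2 (reflect across v@8): 4 holes -> [(2, 0), (2, 7), (2, 8), (2, 15)]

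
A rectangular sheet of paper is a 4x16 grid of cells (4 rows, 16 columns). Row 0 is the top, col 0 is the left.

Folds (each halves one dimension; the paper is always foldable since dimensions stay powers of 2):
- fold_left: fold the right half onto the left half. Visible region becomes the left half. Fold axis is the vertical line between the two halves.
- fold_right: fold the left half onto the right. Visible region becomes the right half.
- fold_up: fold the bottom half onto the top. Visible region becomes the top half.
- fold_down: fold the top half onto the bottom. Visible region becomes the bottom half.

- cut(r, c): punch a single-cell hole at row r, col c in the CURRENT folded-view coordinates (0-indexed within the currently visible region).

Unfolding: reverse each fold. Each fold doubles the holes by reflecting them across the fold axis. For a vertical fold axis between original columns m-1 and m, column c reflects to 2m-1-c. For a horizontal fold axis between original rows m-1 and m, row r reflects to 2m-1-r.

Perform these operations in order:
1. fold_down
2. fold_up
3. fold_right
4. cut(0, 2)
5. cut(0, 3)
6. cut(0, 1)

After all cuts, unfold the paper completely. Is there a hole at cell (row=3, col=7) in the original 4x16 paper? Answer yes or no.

Op 1 fold_down: fold axis h@2; visible region now rows[2,4) x cols[0,16) = 2x16
Op 2 fold_up: fold axis h@3; visible region now rows[2,3) x cols[0,16) = 1x16
Op 3 fold_right: fold axis v@8; visible region now rows[2,3) x cols[8,16) = 1x8
Op 4 cut(0, 2): punch at orig (2,10); cuts so far [(2, 10)]; region rows[2,3) x cols[8,16) = 1x8
Op 5 cut(0, 3): punch at orig (2,11); cuts so far [(2, 10), (2, 11)]; region rows[2,3) x cols[8,16) = 1x8
Op 6 cut(0, 1): punch at orig (2,9); cuts so far [(2, 9), (2, 10), (2, 11)]; region rows[2,3) x cols[8,16) = 1x8
Unfold 1 (reflect across v@8): 6 holes -> [(2, 4), (2, 5), (2, 6), (2, 9), (2, 10), (2, 11)]
Unfold 2 (reflect across h@3): 12 holes -> [(2, 4), (2, 5), (2, 6), (2, 9), (2, 10), (2, 11), (3, 4), (3, 5), (3, 6), (3, 9), (3, 10), (3, 11)]
Unfold 3 (reflect across h@2): 24 holes -> [(0, 4), (0, 5), (0, 6), (0, 9), (0, 10), (0, 11), (1, 4), (1, 5), (1, 6), (1, 9), (1, 10), (1, 11), (2, 4), (2, 5), (2, 6), (2, 9), (2, 10), (2, 11), (3, 4), (3, 5), (3, 6), (3, 9), (3, 10), (3, 11)]
Holes: [(0, 4), (0, 5), (0, 6), (0, 9), (0, 10), (0, 11), (1, 4), (1, 5), (1, 6), (1, 9), (1, 10), (1, 11), (2, 4), (2, 5), (2, 6), (2, 9), (2, 10), (2, 11), (3, 4), (3, 5), (3, 6), (3, 9), (3, 10), (3, 11)]

Answer: no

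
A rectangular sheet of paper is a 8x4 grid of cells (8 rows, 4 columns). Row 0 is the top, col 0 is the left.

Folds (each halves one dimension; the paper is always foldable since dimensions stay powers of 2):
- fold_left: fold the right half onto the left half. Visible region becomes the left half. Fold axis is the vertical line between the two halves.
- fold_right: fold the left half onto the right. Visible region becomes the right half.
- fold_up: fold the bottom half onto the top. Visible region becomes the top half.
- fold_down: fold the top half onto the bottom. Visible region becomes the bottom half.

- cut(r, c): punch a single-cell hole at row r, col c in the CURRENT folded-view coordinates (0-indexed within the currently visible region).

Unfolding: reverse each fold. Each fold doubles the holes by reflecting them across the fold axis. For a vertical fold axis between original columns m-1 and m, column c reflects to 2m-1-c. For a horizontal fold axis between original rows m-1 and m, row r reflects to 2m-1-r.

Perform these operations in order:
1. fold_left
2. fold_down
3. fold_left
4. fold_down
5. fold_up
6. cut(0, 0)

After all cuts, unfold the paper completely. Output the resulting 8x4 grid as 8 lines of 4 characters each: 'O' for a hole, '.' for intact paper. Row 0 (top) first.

Op 1 fold_left: fold axis v@2; visible region now rows[0,8) x cols[0,2) = 8x2
Op 2 fold_down: fold axis h@4; visible region now rows[4,8) x cols[0,2) = 4x2
Op 3 fold_left: fold axis v@1; visible region now rows[4,8) x cols[0,1) = 4x1
Op 4 fold_down: fold axis h@6; visible region now rows[6,8) x cols[0,1) = 2x1
Op 5 fold_up: fold axis h@7; visible region now rows[6,7) x cols[0,1) = 1x1
Op 6 cut(0, 0): punch at orig (6,0); cuts so far [(6, 0)]; region rows[6,7) x cols[0,1) = 1x1
Unfold 1 (reflect across h@7): 2 holes -> [(6, 0), (7, 0)]
Unfold 2 (reflect across h@6): 4 holes -> [(4, 0), (5, 0), (6, 0), (7, 0)]
Unfold 3 (reflect across v@1): 8 holes -> [(4, 0), (4, 1), (5, 0), (5, 1), (6, 0), (6, 1), (7, 0), (7, 1)]
Unfold 4 (reflect across h@4): 16 holes -> [(0, 0), (0, 1), (1, 0), (1, 1), (2, 0), (2, 1), (3, 0), (3, 1), (4, 0), (4, 1), (5, 0), (5, 1), (6, 0), (6, 1), (7, 0), (7, 1)]
Unfold 5 (reflect across v@2): 32 holes -> [(0, 0), (0, 1), (0, 2), (0, 3), (1, 0), (1, 1), (1, 2), (1, 3), (2, 0), (2, 1), (2, 2), (2, 3), (3, 0), (3, 1), (3, 2), (3, 3), (4, 0), (4, 1), (4, 2), (4, 3), (5, 0), (5, 1), (5, 2), (5, 3), (6, 0), (6, 1), (6, 2), (6, 3), (7, 0), (7, 1), (7, 2), (7, 3)]

Answer: OOOO
OOOO
OOOO
OOOO
OOOO
OOOO
OOOO
OOOO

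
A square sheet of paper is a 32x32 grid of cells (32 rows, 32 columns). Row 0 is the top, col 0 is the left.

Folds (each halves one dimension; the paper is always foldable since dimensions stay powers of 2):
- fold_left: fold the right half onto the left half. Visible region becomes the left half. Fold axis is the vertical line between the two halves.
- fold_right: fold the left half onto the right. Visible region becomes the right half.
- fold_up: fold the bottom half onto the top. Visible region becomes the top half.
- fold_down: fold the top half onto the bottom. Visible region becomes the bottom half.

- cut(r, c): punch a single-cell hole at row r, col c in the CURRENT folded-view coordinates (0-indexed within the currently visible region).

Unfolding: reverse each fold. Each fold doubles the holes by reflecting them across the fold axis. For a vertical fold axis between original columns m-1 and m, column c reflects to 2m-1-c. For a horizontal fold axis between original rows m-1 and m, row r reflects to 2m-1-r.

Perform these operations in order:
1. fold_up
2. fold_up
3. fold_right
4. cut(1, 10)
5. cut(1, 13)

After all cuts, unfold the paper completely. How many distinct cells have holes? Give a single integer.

Answer: 16

Derivation:
Op 1 fold_up: fold axis h@16; visible region now rows[0,16) x cols[0,32) = 16x32
Op 2 fold_up: fold axis h@8; visible region now rows[0,8) x cols[0,32) = 8x32
Op 3 fold_right: fold axis v@16; visible region now rows[0,8) x cols[16,32) = 8x16
Op 4 cut(1, 10): punch at orig (1,26); cuts so far [(1, 26)]; region rows[0,8) x cols[16,32) = 8x16
Op 5 cut(1, 13): punch at orig (1,29); cuts so far [(1, 26), (1, 29)]; region rows[0,8) x cols[16,32) = 8x16
Unfold 1 (reflect across v@16): 4 holes -> [(1, 2), (1, 5), (1, 26), (1, 29)]
Unfold 2 (reflect across h@8): 8 holes -> [(1, 2), (1, 5), (1, 26), (1, 29), (14, 2), (14, 5), (14, 26), (14, 29)]
Unfold 3 (reflect across h@16): 16 holes -> [(1, 2), (1, 5), (1, 26), (1, 29), (14, 2), (14, 5), (14, 26), (14, 29), (17, 2), (17, 5), (17, 26), (17, 29), (30, 2), (30, 5), (30, 26), (30, 29)]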